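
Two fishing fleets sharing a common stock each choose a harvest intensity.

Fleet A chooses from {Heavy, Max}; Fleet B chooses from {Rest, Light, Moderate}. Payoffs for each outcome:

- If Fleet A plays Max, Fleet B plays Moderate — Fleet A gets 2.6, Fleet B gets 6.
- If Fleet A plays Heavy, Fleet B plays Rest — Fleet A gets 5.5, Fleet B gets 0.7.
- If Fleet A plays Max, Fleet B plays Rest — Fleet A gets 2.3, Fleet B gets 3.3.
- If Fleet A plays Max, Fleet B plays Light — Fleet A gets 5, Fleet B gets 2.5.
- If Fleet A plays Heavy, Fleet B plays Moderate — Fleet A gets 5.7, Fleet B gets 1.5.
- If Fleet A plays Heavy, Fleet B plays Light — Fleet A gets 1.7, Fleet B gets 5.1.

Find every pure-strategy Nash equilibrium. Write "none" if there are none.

There is no pure-strategy Nash equilibrium.

For each player, find the best response to each opponent profile; mutual best responses are the pure NE.
Fleet A against Rest: payoffs 5.5, 2.3 → best response Heavy.
Fleet A against Light: payoffs 1.7, 5 → best response Max.
Fleet A against Moderate: payoffs 5.7, 2.6 → best response Heavy.
Fleet B against Heavy: payoffs 0.7, 5.1, 1.5 → best response Light.
Fleet B against Max: payoffs 3.3, 2.5, 6 → best response Moderate.
No profile is a mutual best response for all players.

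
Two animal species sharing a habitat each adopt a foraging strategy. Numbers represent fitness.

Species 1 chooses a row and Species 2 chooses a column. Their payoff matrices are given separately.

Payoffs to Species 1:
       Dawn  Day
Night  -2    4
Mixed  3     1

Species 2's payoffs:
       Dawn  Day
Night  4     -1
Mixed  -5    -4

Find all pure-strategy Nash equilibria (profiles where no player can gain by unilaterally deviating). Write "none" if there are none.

Species 1 against Dawn: payoffs -2, 3 → best response Mixed.
Species 1 against Day: payoffs 4, 1 → best response Night.
Species 2 against Night: payoffs 4, -1 → best response Dawn.
Species 2 against Mixed: payoffs -5, -4 → best response Day.
No profile is a mutual best response for all players.

No pure-strategy Nash equilibrium.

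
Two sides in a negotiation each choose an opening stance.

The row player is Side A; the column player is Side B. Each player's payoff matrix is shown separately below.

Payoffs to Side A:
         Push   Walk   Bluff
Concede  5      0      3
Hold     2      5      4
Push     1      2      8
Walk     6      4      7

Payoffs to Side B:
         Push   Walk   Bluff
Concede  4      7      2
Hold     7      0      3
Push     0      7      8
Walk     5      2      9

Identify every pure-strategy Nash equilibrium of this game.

(Concede, Push): Side A can switch to Walk (5 → 6). Not NE.
(Concede, Walk): Side A can switch to Hold (0 → 5). Not NE.
(Concede, Bluff): Side A can switch to Hold (3 → 4). Not NE.
(Hold, Push): Side A can switch to Concede (2 → 5). Not NE.
(Hold, Walk): Side B can switch to Push (0 → 7). Not NE.
(Hold, Bluff): Side A can switch to Push (4 → 8). Not NE.
(Push, Push): Side A can switch to Concede (1 → 5). Not NE.
(Push, Walk): Side A can switch to Hold (2 → 5). Not NE.
(Push, Bluff): Side A gets 8, best alternative 7; Side B gets 8, best alternative 7. No profitable deviation — NE.
(The remaining 3 profiles each have a profitable deviation by the same check.)

(Push, Bluff)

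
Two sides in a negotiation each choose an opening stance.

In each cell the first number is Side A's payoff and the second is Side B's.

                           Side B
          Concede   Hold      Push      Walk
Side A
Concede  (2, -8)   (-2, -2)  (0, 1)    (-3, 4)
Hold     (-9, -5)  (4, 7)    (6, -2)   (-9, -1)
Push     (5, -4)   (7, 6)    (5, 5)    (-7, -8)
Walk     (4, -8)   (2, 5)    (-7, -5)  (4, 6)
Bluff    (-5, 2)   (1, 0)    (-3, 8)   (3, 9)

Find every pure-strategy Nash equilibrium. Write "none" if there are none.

The pure Nash equilibria are (Push, Hold) and (Walk, Walk).

Side A against Concede: payoffs 2, -9, 5, 4, -5 → best response Push.
Side A against Hold: payoffs -2, 4, 7, 2, 1 → best response Push.
Side A against Push: payoffs 0, 6, 5, -7, -3 → best response Hold.
Side A against Walk: payoffs -3, -9, -7, 4, 3 → best response Walk.
Side B against Concede: payoffs -8, -2, 1, 4 → best response Walk.
Side B against Hold: payoffs -5, 7, -2, -1 → best response Hold.
Side B against Push: payoffs -4, 6, 5, -8 → best response Hold.
Side B against Walk: payoffs -8, 5, -5, 6 → best response Walk.
Side B against Bluff: payoffs 2, 0, 8, 9 → best response Walk.
Mutual best responses: (Push, Hold); (Walk, Walk).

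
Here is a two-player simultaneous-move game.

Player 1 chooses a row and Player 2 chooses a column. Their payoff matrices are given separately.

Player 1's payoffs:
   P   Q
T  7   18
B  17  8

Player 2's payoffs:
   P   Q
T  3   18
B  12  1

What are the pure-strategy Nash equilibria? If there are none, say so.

Player 1 against P: payoffs 7, 17 → best response B.
Player 1 against Q: payoffs 18, 8 → best response T.
Player 2 against T: payoffs 3, 18 → best response Q.
Player 2 against B: payoffs 12, 1 → best response P.
Mutual best responses: (T, Q); (B, P).

(T, Q), (B, P)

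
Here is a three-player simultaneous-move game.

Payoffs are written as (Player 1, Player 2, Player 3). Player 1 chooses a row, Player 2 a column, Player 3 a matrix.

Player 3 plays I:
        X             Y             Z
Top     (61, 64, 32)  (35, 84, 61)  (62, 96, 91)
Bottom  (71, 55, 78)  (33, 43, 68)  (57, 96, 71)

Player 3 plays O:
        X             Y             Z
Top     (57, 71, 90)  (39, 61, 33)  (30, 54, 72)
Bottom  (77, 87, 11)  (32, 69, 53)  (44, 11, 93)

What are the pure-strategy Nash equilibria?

The unique pure-strategy Nash equilibrium is (Top, Z, I).

(Top, X, I): Player 1 can switch to Bottom (61 → 71). Not NE.
(Top, X, O): Player 1 can switch to Bottom (57 → 77). Not NE.
(Top, Y, I): Player 2 can switch to Z (84 → 96). Not NE.
(Top, Y, O): Player 2 can switch to X (61 → 71). Not NE.
(Top, Z, I): Player 1 gets 62, best alternative 57; Player 2 gets 96, best alternative 84; Player 3 gets 91, best alternative 72. No profitable deviation — NE.
(Top, Z, O): Player 1 can switch to Bottom (30 → 44). Not NE.
(Bottom, X, I): Player 2 can switch to Z (55 → 96). Not NE.
(The remaining 5 profiles each have a profitable deviation by the same check.)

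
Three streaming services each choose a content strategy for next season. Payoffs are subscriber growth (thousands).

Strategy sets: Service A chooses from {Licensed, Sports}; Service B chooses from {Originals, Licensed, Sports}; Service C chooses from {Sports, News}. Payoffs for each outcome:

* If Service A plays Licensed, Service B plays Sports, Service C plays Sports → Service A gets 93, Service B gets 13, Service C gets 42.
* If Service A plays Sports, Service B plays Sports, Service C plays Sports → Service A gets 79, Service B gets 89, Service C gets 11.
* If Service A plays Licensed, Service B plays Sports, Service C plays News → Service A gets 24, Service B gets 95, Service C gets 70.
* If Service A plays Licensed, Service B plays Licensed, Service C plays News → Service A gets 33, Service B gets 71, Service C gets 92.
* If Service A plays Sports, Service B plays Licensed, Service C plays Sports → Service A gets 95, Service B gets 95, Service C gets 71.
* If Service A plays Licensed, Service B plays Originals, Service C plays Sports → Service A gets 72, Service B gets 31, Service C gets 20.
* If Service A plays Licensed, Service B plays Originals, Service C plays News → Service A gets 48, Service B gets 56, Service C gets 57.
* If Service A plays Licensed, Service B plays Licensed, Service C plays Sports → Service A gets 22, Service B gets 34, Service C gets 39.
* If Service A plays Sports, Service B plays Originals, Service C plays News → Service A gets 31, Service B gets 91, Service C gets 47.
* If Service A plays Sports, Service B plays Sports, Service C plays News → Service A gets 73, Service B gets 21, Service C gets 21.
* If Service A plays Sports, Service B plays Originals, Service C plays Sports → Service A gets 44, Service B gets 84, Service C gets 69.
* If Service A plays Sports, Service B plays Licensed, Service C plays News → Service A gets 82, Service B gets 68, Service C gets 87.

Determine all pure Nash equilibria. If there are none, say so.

There is no pure-strategy Nash equilibrium.

Service A against (Originals, Sports): payoffs 72, 44 → best response Licensed.
Service A against (Originals, News): payoffs 48, 31 → best response Licensed.
Service A against (Licensed, Sports): payoffs 22, 95 → best response Sports.
Service A against (Licensed, News): payoffs 33, 82 → best response Sports.
Service A against (Sports, Sports): payoffs 93, 79 → best response Licensed.
Service A against (Sports, News): payoffs 24, 73 → best response Sports.
Service B against (Licensed, Sports): payoffs 31, 34, 13 → best response Licensed.
Service B against (Licensed, News): payoffs 56, 71, 95 → best response Sports.
Service B against (Sports, Sports): payoffs 84, 95, 89 → best response Licensed.
Service B against (Sports, News): payoffs 91, 68, 21 → best response Originals.
Service C against (Licensed, Originals): payoffs 20, 57 → best response News.
Service C against (Licensed, Licensed): payoffs 39, 92 → best response News.
Service C against (Licensed, Sports): payoffs 42, 70 → best response News.
Service C against (Sports, Originals): payoffs 69, 47 → best response Sports.
Service C against (Sports, Licensed): payoffs 71, 87 → best response News.
Service C against (Sports, Sports): payoffs 11, 21 → best response News.
No profile is a mutual best response for all players.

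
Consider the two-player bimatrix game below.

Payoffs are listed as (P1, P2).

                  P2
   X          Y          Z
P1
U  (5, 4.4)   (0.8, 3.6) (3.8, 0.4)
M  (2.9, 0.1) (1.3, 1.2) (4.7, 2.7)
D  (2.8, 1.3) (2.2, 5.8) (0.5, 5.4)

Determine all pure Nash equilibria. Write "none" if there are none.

For each player, find the best response to each opponent profile; mutual best responses are the pure NE.
P1 against X: payoffs 5, 2.9, 2.8 → best response U.
P1 against Y: payoffs 0.8, 1.3, 2.2 → best response D.
P1 against Z: payoffs 3.8, 4.7, 0.5 → best response M.
P2 against U: payoffs 4.4, 3.6, 0.4 → best response X.
P2 against M: payoffs 0.1, 1.2, 2.7 → best response Z.
P2 against D: payoffs 1.3, 5.8, 5.4 → best response Y.
Mutual best responses: (U, X); (M, Z); (D, Y).

Pure-strategy Nash equilibria: (U, X) and (M, Z) and (D, Y)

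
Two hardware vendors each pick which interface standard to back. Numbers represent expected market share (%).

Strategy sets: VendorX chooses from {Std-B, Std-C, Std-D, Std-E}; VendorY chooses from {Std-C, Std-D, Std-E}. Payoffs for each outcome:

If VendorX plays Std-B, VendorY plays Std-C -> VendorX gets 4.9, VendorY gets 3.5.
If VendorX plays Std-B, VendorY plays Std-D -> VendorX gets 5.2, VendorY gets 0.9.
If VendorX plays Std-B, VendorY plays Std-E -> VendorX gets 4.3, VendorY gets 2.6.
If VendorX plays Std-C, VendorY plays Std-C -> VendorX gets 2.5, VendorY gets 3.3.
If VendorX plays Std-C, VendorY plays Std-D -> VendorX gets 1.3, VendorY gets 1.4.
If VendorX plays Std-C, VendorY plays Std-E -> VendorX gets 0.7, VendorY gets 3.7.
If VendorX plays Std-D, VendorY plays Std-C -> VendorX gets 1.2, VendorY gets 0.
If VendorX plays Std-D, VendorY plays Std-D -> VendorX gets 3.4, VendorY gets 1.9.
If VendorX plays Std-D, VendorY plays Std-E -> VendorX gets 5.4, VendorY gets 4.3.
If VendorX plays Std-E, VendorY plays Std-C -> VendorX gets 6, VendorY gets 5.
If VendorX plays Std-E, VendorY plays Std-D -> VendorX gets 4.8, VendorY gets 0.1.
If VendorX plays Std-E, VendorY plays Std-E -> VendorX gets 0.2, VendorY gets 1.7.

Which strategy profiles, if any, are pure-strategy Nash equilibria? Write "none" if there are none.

For each strategy profile, look for a profitable unilateral deviation.
(Std-B, Std-C): VendorX can switch to Std-E (4.9 → 6). Not NE.
(Std-B, Std-D): VendorY can switch to Std-C (0.9 → 3.5). Not NE.
(Std-B, Std-E): VendorX can switch to Std-D (4.3 → 5.4). Not NE.
(Std-C, Std-C): VendorX can switch to Std-B (2.5 → 4.9). Not NE.
(Std-C, Std-D): VendorX can switch to Std-B (1.3 → 5.2). Not NE.
(Std-C, Std-E): VendorX can switch to Std-B (0.7 → 4.3). Not NE.
(Std-D, Std-E): VendorX gets 5.4, best alternative 4.3; VendorY gets 4.3, best alternative 1.9. No profitable deviation — NE.
(Std-E, Std-C): VendorX gets 6, best alternative 4.9; VendorY gets 5, best alternative 1.7. No profitable deviation — NE.
(The remaining 4 profiles each have a profitable deviation by the same check.)

Pure-strategy Nash equilibria: (Std-D, Std-E), (Std-E, Std-C)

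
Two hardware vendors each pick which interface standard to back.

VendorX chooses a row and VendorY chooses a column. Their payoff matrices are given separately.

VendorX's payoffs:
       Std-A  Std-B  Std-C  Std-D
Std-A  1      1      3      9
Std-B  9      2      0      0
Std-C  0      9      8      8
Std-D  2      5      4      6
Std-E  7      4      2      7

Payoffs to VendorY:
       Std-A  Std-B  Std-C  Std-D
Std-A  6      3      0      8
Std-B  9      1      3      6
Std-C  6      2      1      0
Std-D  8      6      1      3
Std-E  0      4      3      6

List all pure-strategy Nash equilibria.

Pure-strategy Nash equilibria: (Std-A, Std-D); (Std-B, Std-A)

VendorX against Std-A: payoffs 1, 9, 0, 2, 7 → best response Std-B.
VendorX against Std-B: payoffs 1, 2, 9, 5, 4 → best response Std-C.
VendorX against Std-C: payoffs 3, 0, 8, 4, 2 → best response Std-C.
VendorX against Std-D: payoffs 9, 0, 8, 6, 7 → best response Std-A.
VendorY against Std-A: payoffs 6, 3, 0, 8 → best response Std-D.
VendorY against Std-B: payoffs 9, 1, 3, 6 → best response Std-A.
VendorY against Std-C: payoffs 6, 2, 1, 0 → best response Std-A.
VendorY against Std-D: payoffs 8, 6, 1, 3 → best response Std-A.
VendorY against Std-E: payoffs 0, 4, 3, 6 → best response Std-D.
Mutual best responses: (Std-A, Std-D); (Std-B, Std-A).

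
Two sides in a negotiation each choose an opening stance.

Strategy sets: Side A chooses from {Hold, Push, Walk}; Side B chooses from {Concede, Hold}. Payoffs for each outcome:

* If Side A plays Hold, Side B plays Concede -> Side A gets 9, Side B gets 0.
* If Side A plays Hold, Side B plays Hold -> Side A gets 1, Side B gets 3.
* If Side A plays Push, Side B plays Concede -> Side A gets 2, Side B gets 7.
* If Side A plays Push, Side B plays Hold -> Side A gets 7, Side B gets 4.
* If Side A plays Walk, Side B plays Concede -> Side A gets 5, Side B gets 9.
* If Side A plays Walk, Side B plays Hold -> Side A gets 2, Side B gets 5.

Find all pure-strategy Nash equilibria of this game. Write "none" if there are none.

This game has no pure Nash equilibrium.

(Hold, Concede): Side B can switch to Hold (0 → 3). Not NE.
(Hold, Hold): Side A can switch to Push (1 → 7). Not NE.
(Push, Concede): Side A can switch to Hold (2 → 9). Not NE.
(Push, Hold): Side B can switch to Concede (4 → 7). Not NE.
(Walk, Concede): Side A can switch to Hold (5 → 9). Not NE.
(Walk, Hold): Side A can switch to Push (2 → 7). Not NE.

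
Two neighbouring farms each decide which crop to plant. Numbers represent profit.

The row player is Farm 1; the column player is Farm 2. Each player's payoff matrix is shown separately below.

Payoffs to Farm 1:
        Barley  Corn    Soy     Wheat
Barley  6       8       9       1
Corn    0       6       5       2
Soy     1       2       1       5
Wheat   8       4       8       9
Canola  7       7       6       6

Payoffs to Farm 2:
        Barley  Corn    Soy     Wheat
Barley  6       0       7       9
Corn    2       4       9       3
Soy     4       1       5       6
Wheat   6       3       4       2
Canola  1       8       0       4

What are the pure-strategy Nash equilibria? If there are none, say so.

(Wheat, Barley)

Check each profile: it is a Nash equilibrium iff no player can strictly gain by switching unilaterally.
(Barley, Barley): Farm 1 can switch to Wheat (6 → 8). Not NE.
(Barley, Corn): Farm 2 can switch to Barley (0 → 6). Not NE.
(Barley, Soy): Farm 2 can switch to Wheat (7 → 9). Not NE.
(Barley, Wheat): Farm 1 can switch to Corn (1 → 2). Not NE.
(Corn, Barley): Farm 1 can switch to Barley (0 → 6). Not NE.
(Corn, Corn): Farm 1 can switch to Barley (6 → 8). Not NE.
(Corn, Soy): Farm 1 can switch to Barley (5 → 9). Not NE.
(Corn, Wheat): Farm 1 can switch to Soy (2 → 5). Not NE.
(Wheat, Barley): Farm 1 gets 8, best alternative 7; Farm 2 gets 6, best alternative 4. No profitable deviation — NE.
(The remaining 11 profiles each have a profitable deviation by the same check.)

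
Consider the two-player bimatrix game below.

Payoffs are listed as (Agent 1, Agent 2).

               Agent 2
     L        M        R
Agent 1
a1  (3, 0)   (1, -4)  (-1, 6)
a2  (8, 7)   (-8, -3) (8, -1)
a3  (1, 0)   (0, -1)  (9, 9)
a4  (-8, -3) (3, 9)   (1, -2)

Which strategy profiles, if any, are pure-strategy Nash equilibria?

Pure-strategy Nash equilibria: (a2, L), (a3, R), (a4, M)

Agent 1 against L: payoffs 3, 8, 1, -8 → best response a2.
Agent 1 against M: payoffs 1, -8, 0, 3 → best response a4.
Agent 1 against R: payoffs -1, 8, 9, 1 → best response a3.
Agent 2 against a1: payoffs 0, -4, 6 → best response R.
Agent 2 against a2: payoffs 7, -3, -1 → best response L.
Agent 2 against a3: payoffs 0, -1, 9 → best response R.
Agent 2 against a4: payoffs -3, 9, -2 → best response M.
Mutual best responses: (a2, L); (a3, R); (a4, M).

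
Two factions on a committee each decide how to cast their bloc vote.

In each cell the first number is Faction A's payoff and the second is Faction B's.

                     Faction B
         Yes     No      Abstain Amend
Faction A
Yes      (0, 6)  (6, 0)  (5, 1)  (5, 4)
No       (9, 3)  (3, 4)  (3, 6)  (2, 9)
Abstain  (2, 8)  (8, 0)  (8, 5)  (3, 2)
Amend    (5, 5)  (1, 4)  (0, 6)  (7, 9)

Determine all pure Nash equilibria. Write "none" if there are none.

(Yes, Yes): Faction A can switch to No (0 → 9). Not NE.
(Yes, No): Faction A can switch to Abstain (6 → 8). Not NE.
(Yes, Abstain): Faction A can switch to Abstain (5 → 8). Not NE.
(Yes, Amend): Faction A can switch to Amend (5 → 7). Not NE.
(No, Yes): Faction B can switch to No (3 → 4). Not NE.
(No, No): Faction A can switch to Yes (3 → 6). Not NE.
(No, Abstain): Faction A can switch to Yes (3 → 5). Not NE.
(No, Amend): Faction A can switch to Yes (2 → 5). Not NE.
(Abstain, Yes): Faction A can switch to No (2 → 9). Not NE.
(Abstain, No): Faction B can switch to Yes (0 → 8). Not NE.
(Amend, Amend): Faction A gets 7, best alternative 5; Faction B gets 9, best alternative 6. No profitable deviation — NE.
(The remaining 5 profiles each have a profitable deviation by the same check.)

Pure NE: (Amend, Amend)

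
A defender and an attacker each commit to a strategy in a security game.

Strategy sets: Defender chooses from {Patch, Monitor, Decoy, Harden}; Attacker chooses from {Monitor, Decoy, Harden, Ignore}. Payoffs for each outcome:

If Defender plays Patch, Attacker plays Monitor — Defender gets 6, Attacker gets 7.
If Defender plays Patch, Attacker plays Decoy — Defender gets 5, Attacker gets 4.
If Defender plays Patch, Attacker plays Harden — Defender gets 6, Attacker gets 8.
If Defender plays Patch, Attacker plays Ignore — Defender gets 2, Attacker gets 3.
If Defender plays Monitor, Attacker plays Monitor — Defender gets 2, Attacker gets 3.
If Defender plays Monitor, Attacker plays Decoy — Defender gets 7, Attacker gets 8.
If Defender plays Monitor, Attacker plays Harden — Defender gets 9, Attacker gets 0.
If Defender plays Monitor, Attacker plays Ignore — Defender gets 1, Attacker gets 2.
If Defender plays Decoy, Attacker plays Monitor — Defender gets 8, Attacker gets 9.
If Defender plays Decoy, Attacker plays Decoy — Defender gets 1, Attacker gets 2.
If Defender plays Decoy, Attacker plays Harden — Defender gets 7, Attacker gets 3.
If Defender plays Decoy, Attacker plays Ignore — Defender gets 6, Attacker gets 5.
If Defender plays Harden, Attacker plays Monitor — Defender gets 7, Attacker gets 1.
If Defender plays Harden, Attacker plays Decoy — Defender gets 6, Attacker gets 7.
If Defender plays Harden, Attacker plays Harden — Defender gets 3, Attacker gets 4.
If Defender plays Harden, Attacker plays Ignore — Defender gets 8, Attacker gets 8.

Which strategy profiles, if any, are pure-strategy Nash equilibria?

(Patch, Monitor): Defender can switch to Decoy (6 → 8). Not NE.
(Patch, Decoy): Defender can switch to Monitor (5 → 7). Not NE.
(Patch, Harden): Defender can switch to Monitor (6 → 9). Not NE.
(Patch, Ignore): Defender can switch to Decoy (2 → 6). Not NE.
(Monitor, Monitor): Defender can switch to Patch (2 → 6). Not NE.
(Monitor, Decoy): Defender gets 7, best alternative 6; Attacker gets 8, best alternative 3. No profitable deviation — NE.
(Monitor, Harden): Attacker can switch to Monitor (0 → 3). Not NE.
(Monitor, Ignore): Defender can switch to Patch (1 → 2). Not NE.
(Decoy, Monitor): Defender gets 8, best alternative 7; Attacker gets 9, best alternative 5. No profitable deviation — NE.
(Decoy, Decoy): Defender can switch to Patch (1 → 5). Not NE.
(Harden, Ignore): Defender gets 8, best alternative 6; Attacker gets 8, best alternative 7. No profitable deviation — NE.
(The remaining 5 profiles each have a profitable deviation by the same check.)

The pure Nash equilibria are (Monitor, Decoy) and (Decoy, Monitor) and (Harden, Ignore).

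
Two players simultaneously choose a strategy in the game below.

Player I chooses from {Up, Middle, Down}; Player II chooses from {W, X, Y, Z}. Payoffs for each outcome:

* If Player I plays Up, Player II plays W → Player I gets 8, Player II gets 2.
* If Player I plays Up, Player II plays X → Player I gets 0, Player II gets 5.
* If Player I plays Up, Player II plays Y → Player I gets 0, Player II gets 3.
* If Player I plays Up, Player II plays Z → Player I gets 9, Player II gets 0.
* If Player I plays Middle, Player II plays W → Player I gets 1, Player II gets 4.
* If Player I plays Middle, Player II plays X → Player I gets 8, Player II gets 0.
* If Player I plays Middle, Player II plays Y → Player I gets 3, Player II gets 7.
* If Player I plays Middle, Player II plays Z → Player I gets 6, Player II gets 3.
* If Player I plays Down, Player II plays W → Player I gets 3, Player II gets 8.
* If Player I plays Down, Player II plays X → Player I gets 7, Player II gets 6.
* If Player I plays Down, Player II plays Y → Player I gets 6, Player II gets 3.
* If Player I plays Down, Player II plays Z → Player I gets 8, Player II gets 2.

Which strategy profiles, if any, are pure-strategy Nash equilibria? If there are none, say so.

(Up, W): Player II can switch to X (2 → 5). Not NE.
(Up, X): Player I can switch to Middle (0 → 8). Not NE.
(Up, Y): Player I can switch to Middle (0 → 3). Not NE.
(Up, Z): Player II can switch to W (0 → 2). Not NE.
(Middle, W): Player I can switch to Up (1 → 8). Not NE.
(Middle, X): Player II can switch to W (0 → 4). Not NE.
(Middle, Y): Player I can switch to Down (3 → 6). Not NE.
(Middle, Z): Player I can switch to Up (6 → 9). Not NE.
(Down, W): Player I can switch to Up (3 → 8). Not NE.
(Down, X): Player I can switch to Middle (7 → 8). Not NE.
(Down, Y): Player II can switch to W (3 → 8). Not NE.
(Down, Z): Player I can switch to Up (8 → 9). Not NE.

This game has no pure Nash equilibrium.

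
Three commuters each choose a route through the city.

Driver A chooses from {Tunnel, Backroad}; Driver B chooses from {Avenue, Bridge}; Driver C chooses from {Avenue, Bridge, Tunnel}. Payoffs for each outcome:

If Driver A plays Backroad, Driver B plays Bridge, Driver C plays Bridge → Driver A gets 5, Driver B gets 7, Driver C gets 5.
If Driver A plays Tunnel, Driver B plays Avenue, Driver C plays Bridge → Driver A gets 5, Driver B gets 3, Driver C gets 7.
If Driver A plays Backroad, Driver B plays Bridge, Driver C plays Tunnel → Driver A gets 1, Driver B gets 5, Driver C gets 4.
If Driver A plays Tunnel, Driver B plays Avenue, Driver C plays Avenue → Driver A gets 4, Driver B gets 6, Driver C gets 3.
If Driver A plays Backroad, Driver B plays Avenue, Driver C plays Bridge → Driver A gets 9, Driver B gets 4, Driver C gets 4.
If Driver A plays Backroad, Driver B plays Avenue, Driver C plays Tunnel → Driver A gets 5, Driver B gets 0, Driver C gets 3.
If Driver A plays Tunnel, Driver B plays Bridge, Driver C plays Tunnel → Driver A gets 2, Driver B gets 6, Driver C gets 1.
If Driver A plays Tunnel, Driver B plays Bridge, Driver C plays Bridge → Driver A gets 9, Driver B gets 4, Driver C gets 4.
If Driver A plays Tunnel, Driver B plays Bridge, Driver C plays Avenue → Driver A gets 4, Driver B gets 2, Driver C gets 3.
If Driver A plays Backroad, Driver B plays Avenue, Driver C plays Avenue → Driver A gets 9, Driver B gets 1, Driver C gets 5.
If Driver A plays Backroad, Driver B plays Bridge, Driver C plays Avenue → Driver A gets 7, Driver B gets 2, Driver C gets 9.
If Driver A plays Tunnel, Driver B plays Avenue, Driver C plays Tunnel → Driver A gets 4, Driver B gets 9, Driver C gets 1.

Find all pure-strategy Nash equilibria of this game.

(Tunnel, Bridge, Bridge), (Backroad, Bridge, Avenue)

Driver A against (Avenue, Avenue): payoffs 4, 9 → best response Backroad.
Driver A against (Avenue, Bridge): payoffs 5, 9 → best response Backroad.
Driver A against (Avenue, Tunnel): payoffs 4, 5 → best response Backroad.
Driver A against (Bridge, Avenue): payoffs 4, 7 → best response Backroad.
Driver A against (Bridge, Bridge): payoffs 9, 5 → best response Tunnel.
Driver A against (Bridge, Tunnel): payoffs 2, 1 → best response Tunnel.
Driver B against (Tunnel, Avenue): payoffs 6, 2 → best response Avenue.
Driver B against (Tunnel, Bridge): payoffs 3, 4 → best response Bridge.
Driver B against (Tunnel, Tunnel): payoffs 9, 6 → best response Avenue.
Driver B against (Backroad, Avenue): payoffs 1, 2 → best response Bridge.
Driver B against (Backroad, Bridge): payoffs 4, 7 → best response Bridge.
Driver B against (Backroad, Tunnel): payoffs 0, 5 → best response Bridge.
Driver C against (Tunnel, Avenue): payoffs 3, 7, 1 → best response Bridge.
Driver C against (Tunnel, Bridge): payoffs 3, 4, 1 → best response Bridge.
Driver C against (Backroad, Avenue): payoffs 5, 4, 3 → best response Avenue.
Driver C against (Backroad, Bridge): payoffs 9, 5, 4 → best response Avenue.
Mutual best responses: (Tunnel, Bridge, Bridge); (Backroad, Bridge, Avenue).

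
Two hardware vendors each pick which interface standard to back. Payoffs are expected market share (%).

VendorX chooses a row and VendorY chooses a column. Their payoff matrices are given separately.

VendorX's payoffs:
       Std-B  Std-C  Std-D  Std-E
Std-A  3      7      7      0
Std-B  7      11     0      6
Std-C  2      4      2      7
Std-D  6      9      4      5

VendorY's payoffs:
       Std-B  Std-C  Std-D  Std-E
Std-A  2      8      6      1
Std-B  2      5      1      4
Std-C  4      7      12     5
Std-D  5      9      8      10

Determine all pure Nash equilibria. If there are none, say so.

Mark each player's best response to every combination of opponents' strategies; a profile where every player is best-responding is a pure Nash equilibrium.
VendorX against Std-B: payoffs 3, 7, 2, 6 → best response Std-B.
VendorX against Std-C: payoffs 7, 11, 4, 9 → best response Std-B.
VendorX against Std-D: payoffs 7, 0, 2, 4 → best response Std-A.
VendorX against Std-E: payoffs 0, 6, 7, 5 → best response Std-C.
VendorY against Std-A: payoffs 2, 8, 6, 1 → best response Std-C.
VendorY against Std-B: payoffs 2, 5, 1, 4 → best response Std-C.
VendorY against Std-C: payoffs 4, 7, 12, 5 → best response Std-D.
VendorY against Std-D: payoffs 5, 9, 8, 10 → best response Std-E.
Mutual best responses: (Std-B, Std-C).

(Std-B, Std-C)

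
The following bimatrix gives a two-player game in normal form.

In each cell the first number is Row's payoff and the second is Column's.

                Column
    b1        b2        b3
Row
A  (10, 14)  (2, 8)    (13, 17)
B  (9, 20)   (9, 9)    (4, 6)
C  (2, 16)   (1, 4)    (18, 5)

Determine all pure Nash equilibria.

Row against b1: payoffs 10, 9, 2 → best response A.
Row against b2: payoffs 2, 9, 1 → best response B.
Row against b3: payoffs 13, 4, 18 → best response C.
Column against A: payoffs 14, 8, 17 → best response b3.
Column against B: payoffs 20, 9, 6 → best response b1.
Column against C: payoffs 16, 4, 5 → best response b1.
No profile is a mutual best response for all players.

This game has no pure Nash equilibrium.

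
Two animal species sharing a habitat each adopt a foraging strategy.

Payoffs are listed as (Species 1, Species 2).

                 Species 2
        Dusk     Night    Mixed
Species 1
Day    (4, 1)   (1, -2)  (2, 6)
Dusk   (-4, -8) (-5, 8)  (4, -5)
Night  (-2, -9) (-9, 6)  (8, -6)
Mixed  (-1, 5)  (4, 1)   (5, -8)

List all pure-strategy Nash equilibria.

This game has no pure Nash equilibrium.

(Day, Dusk): Species 2 can switch to Mixed (1 → 6). Not NE.
(Day, Night): Species 1 can switch to Mixed (1 → 4). Not NE.
(Day, Mixed): Species 1 can switch to Dusk (2 → 4). Not NE.
(Dusk, Dusk): Species 1 can switch to Day (-4 → 4). Not NE.
(Dusk, Night): Species 1 can switch to Day (-5 → 1). Not NE.
(Dusk, Mixed): Species 1 can switch to Night (4 → 8). Not NE.
(Night, Dusk): Species 1 can switch to Day (-2 → 4). Not NE.
(Night, Night): Species 1 can switch to Day (-9 → 1). Not NE.
(The remaining 4 profiles each have a profitable deviation by the same check.)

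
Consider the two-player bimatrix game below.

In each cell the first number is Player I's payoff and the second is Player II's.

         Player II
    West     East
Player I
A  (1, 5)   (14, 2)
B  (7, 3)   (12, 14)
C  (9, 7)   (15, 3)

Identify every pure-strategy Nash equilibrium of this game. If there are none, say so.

The unique pure-strategy Nash equilibrium is (C, West).

Player I against West: payoffs 1, 7, 9 → best response C.
Player I against East: payoffs 14, 12, 15 → best response C.
Player II against A: payoffs 5, 2 → best response West.
Player II against B: payoffs 3, 14 → best response East.
Player II against C: payoffs 7, 3 → best response West.
Mutual best responses: (C, West).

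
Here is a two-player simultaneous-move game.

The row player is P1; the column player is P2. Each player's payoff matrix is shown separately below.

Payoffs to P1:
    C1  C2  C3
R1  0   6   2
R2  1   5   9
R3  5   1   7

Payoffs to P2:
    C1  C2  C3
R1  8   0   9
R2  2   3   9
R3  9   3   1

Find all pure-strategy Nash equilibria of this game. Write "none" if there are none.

(R1, C1): P1 can switch to R2 (0 → 1). Not NE.
(R1, C2): P2 can switch to C1 (0 → 8). Not NE.
(R1, C3): P1 can switch to R2 (2 → 9). Not NE.
(R2, C1): P1 can switch to R3 (1 → 5). Not NE.
(R2, C2): P1 can switch to R1 (5 → 6). Not NE.
(R2, C3): P1 gets 9, best alternative 7; P2 gets 9, best alternative 3. No profitable deviation — NE.
(R3, C1): P1 gets 5, best alternative 1; P2 gets 9, best alternative 3. No profitable deviation — NE.
(R3, C2): P1 can switch to R1 (1 → 6). Not NE.
(R3, C3): P1 can switch to R2 (7 → 9). Not NE.

(R2, C3) and (R3, C1)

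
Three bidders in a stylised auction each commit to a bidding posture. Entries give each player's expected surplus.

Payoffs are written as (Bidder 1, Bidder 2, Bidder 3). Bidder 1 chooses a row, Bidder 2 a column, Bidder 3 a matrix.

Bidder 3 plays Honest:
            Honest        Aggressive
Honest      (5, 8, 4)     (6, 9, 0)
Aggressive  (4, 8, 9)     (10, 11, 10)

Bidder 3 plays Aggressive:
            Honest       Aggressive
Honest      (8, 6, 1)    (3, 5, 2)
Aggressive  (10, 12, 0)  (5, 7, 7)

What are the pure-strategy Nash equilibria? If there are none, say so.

(Honest, Honest, Honest): Bidder 2 can switch to Aggressive (8 → 9). Not NE.
(Honest, Honest, Aggressive): Bidder 1 can switch to Aggressive (8 → 10). Not NE.
(Honest, Aggressive, Honest): Bidder 1 can switch to Aggressive (6 → 10). Not NE.
(Honest, Aggressive, Aggressive): Bidder 1 can switch to Aggressive (3 → 5). Not NE.
(Aggressive, Honest, Honest): Bidder 1 can switch to Honest (4 → 5). Not NE.
(Aggressive, Honest, Aggressive): Bidder 3 can switch to Honest (0 → 9). Not NE.
(Aggressive, Aggressive, Honest): Bidder 1 gets 10, best alternative 6; Bidder 2 gets 11, best alternative 8; Bidder 3 gets 10, best alternative 7. No profitable deviation — NE.
(Aggressive, Aggressive, Aggressive): Bidder 2 can switch to Honest (7 → 12). Not NE.

(Aggressive, Aggressive, Honest)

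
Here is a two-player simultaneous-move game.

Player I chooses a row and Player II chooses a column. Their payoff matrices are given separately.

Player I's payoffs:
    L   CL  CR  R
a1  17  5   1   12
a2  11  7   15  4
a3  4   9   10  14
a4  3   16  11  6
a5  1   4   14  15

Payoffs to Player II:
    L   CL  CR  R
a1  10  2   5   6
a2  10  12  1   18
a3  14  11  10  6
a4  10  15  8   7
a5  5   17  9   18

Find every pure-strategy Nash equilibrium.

Check each profile: it is a Nash equilibrium iff no player can strictly gain by switching unilaterally.
(a1, L): Player I gets 17, best alternative 11; Player II gets 10, best alternative 6. No profitable deviation — NE.
(a1, CL): Player I can switch to a2 (5 → 7). Not NE.
(a1, CR): Player I can switch to a2 (1 → 15). Not NE.
(a1, R): Player I can switch to a3 (12 → 14). Not NE.
(a2, L): Player I can switch to a1 (11 → 17). Not NE.
(a2, CL): Player I can switch to a3 (7 → 9). Not NE.
(a2, CR): Player II can switch to L (1 → 10). Not NE.
(a2, R): Player I can switch to a1 (4 → 12). Not NE.
(a3, L): Player I can switch to a1 (4 → 17). Not NE.
(a4, CL): Player I gets 16, best alternative 9; Player II gets 15, best alternative 10. No profitable deviation — NE.
(a5, R): Player I gets 15, best alternative 14; Player II gets 18, best alternative 17. No profitable deviation — NE.
(The remaining 9 profiles each have a profitable deviation by the same check.)

Pure-strategy Nash equilibria: (a1, L), (a4, CL), (a5, R)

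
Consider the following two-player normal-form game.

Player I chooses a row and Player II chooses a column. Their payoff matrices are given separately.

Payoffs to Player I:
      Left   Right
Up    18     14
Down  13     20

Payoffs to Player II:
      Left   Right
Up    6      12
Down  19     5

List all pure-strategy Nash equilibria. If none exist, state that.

There is no pure-strategy Nash equilibrium.

(Up, Left): Player II can switch to Right (6 → 12). Not NE.
(Up, Right): Player I can switch to Down (14 → 20). Not NE.
(Down, Left): Player I can switch to Up (13 → 18). Not NE.
(Down, Right): Player II can switch to Left (5 → 19). Not NE.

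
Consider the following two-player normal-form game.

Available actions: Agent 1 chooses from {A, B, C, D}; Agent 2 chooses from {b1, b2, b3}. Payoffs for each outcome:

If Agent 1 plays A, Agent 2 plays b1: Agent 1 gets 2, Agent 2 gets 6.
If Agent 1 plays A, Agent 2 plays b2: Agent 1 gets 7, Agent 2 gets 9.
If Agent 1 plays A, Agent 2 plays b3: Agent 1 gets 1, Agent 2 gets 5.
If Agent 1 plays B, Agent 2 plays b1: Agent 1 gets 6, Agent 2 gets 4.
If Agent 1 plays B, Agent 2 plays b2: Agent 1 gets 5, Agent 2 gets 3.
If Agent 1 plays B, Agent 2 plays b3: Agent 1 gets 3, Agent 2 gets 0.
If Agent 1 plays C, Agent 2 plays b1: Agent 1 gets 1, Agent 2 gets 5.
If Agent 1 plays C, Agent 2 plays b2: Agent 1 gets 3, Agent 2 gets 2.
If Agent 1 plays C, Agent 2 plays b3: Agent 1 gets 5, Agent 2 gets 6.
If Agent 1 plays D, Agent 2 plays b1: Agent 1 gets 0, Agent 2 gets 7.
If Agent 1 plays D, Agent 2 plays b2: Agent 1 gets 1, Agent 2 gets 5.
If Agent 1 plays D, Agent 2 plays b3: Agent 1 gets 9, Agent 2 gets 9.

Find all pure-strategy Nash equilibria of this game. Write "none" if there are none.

Pure-strategy Nash equilibria: (A, b2); (B, b1); (D, b3)

Check each profile: it is a Nash equilibrium iff no player can strictly gain by switching unilaterally.
(A, b1): Agent 1 can switch to B (2 → 6). Not NE.
(A, b2): Agent 1 gets 7, best alternative 5; Agent 2 gets 9, best alternative 6. No profitable deviation — NE.
(A, b3): Agent 1 can switch to B (1 → 3). Not NE.
(B, b1): Agent 1 gets 6, best alternative 2; Agent 2 gets 4, best alternative 3. No profitable deviation — NE.
(B, b2): Agent 1 can switch to A (5 → 7). Not NE.
(B, b3): Agent 1 can switch to C (3 → 5). Not NE.
(C, b1): Agent 1 can switch to A (1 → 2). Not NE.
(C, b2): Agent 1 can switch to A (3 → 7). Not NE.
(C, b3): Agent 1 can switch to D (5 → 9). Not NE.
(D, b1): Agent 1 can switch to A (0 → 2). Not NE.
(D, b3): Agent 1 gets 9, best alternative 5; Agent 2 gets 9, best alternative 7. No profitable deviation — NE.
(The remaining 1 profile has a profitable deviation by the same check.)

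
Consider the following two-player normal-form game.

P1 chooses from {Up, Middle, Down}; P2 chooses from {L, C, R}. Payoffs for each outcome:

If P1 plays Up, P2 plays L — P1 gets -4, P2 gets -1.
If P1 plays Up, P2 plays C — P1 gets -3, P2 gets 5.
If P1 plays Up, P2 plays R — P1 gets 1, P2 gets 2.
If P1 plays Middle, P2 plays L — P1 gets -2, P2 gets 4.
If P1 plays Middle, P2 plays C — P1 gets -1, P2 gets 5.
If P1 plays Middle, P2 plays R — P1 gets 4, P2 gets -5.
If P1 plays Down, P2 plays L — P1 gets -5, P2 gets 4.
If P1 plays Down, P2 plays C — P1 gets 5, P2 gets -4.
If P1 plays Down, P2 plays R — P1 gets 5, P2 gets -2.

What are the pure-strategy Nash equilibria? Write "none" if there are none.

For each player, find the best response to each opponent profile; mutual best responses are the pure NE.
P1 against L: payoffs -4, -2, -5 → best response Middle.
P1 against C: payoffs -3, -1, 5 → best response Down.
P1 against R: payoffs 1, 4, 5 → best response Down.
P2 against Up: payoffs -1, 5, 2 → best response C.
P2 against Middle: payoffs 4, 5, -5 → best response C.
P2 against Down: payoffs 4, -4, -2 → best response L.
No profile is a mutual best response for all players.

none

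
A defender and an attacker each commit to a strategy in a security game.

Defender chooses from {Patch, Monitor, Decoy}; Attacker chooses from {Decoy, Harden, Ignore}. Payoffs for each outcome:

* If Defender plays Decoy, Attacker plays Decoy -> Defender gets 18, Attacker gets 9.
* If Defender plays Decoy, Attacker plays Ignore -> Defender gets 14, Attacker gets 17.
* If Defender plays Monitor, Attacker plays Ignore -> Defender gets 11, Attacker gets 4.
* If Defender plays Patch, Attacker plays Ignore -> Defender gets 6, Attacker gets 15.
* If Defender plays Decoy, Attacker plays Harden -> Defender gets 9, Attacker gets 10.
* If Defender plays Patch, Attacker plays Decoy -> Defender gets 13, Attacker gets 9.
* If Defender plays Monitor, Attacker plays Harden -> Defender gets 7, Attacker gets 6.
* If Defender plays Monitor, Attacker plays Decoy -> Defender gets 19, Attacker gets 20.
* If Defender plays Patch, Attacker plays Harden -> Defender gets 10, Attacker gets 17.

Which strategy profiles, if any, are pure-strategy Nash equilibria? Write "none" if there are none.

Pure-strategy Nash equilibria: (Patch, Harden); (Monitor, Decoy); (Decoy, Ignore)

Check each profile: it is a Nash equilibrium iff no player can strictly gain by switching unilaterally.
(Patch, Decoy): Defender can switch to Monitor (13 → 19). Not NE.
(Patch, Harden): Defender gets 10, best alternative 9; Attacker gets 17, best alternative 15. No profitable deviation — NE.
(Patch, Ignore): Defender can switch to Monitor (6 → 11). Not NE.
(Monitor, Decoy): Defender gets 19, best alternative 18; Attacker gets 20, best alternative 6. No profitable deviation — NE.
(Monitor, Harden): Defender can switch to Patch (7 → 10). Not NE.
(Monitor, Ignore): Defender can switch to Decoy (11 → 14). Not NE.
(Decoy, Decoy): Defender can switch to Monitor (18 → 19). Not NE.
(Decoy, Harden): Defender can switch to Patch (9 → 10). Not NE.
(Decoy, Ignore): Defender gets 14, best alternative 11; Attacker gets 17, best alternative 10. No profitable deviation — NE.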